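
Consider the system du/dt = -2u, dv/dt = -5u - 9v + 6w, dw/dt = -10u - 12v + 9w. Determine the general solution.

Coefficient matrix A = [[-2, 0, 0], [-5, -9, 6], [-10, -12, 9]].
det(A - λI) = 0 gives eigenvalues λ = -2, -3, 3.
For λ=-2: eigenvector (1,1,2).
For λ=-3: eigenvector (0,1,1).
For λ=3: eigenvector (0,1,2).
General solution: c_1e^(-2t)(1,1,2) + c_2e^(-3t)(0,1,1) + c_3e^(3t)(0,1,2).

u(t) = c_1e^(-2t), v(t) = c_1e^(-2t) + c_2e^(-3t) + c_3e^(3t), w(t) = 2c_1e^(-2t) + c_2e^(-3t) + 2c_3e^(3t)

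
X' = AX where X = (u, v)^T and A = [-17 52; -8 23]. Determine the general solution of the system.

Coefficient matrix A = [[-17, 52], [-8, 23]].
Characteristic polynomial det(A - λI) = λ^2 - 6λ + 25 = 0.
Eigenvalues λ = 3 ± 4i (complex conjugate pair).
For λ=3+4i: an eigenvector is (2,1) - i(3,1) = (2 - 3i, 1 - i).
A real fundamental pair from Re and Im of e^((3+4i)t)v: X_1 = e^(3t)(cos(4t)·(2,1) + sin(4t)·(3,1)), X_2 = e^(3t)(sin(4t)·(2,1) - cos(4t)·(3,1)).
General solution: c_1X_1 + c_2X_2.

u(t) = 3c_1e^(3t)sin(4t) + 2c_1e^(3t)cos(4t) + 2c_2e^(3t)sin(4t) - 3c_2e^(3t)cos(4t), v(t) = c_1e^(3t)sin(4t) + c_1e^(3t)cos(4t) + c_2e^(3t)sin(4t) - c_2e^(3t)cos(4t)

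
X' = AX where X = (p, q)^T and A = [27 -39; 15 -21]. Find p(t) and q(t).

Coefficient matrix A = [[27, -39], [15, -21]].
Characteristic polynomial det(A - λI) = λ^2 - 6λ + 18 = 0.
Eigenvalues λ = 3 ± 3i (complex conjugate pair).
For λ=3+3i: an eigenvector is (-3,-2) - i(2,1) = (-3 - 2i, -2 - i).
A real fundamental pair from Re and Im of e^((3+3i)t)v: X_1 = e^(3t)(cos(3t)·(-3,-2) + sin(3t)·(2,1)), X_2 = e^(3t)(sin(3t)·(-3,-2) - cos(3t)·(2,1)).
General solution: K_1X_1 + K_2X_2.

p(t) = 2K_1e^(3t)sin(3t) - 3K_1e^(3t)cos(3t) - 3K_2e^(3t)sin(3t) - 2K_2e^(3t)cos(3t), q(t) = K_1e^(3t)sin(3t) - 2K_1e^(3t)cos(3t) - 2K_2e^(3t)sin(3t) - K_2e^(3t)cos(3t)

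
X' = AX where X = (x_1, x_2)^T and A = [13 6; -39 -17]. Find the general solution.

Coefficient matrix A = [[13, 6], [-39, -17]].
Characteristic polynomial det(A - λI) = λ^2 + 4λ + 13 = 0.
Eigenvalues λ = -2 ± 3i (complex conjugate pair).
For λ=-2+3i: an eigenvector is (1,-3) - i(-1,2) = (1 + i, -3 - 2i).
A real fundamental pair from Re and Im of e^((-2+3i)t)v: X_1 = e^(-2t)(cos(3t)·(1,-3) + sin(3t)·(-1,2)), X_2 = e^(-2t)(sin(3t)·(1,-3) - cos(3t)·(-1,2)).
General solution: c_1X_1 + c_2X_2.

x_1(t) = -c_1e^(-2t)sin(3t) + c_1e^(-2t)cos(3t) + c_2e^(-2t)sin(3t) + c_2e^(-2t)cos(3t), x_2(t) = 2c_1e^(-2t)sin(3t) - 3c_1e^(-2t)cos(3t) - 3c_2e^(-2t)sin(3t) - 2c_2e^(-2t)cos(3t)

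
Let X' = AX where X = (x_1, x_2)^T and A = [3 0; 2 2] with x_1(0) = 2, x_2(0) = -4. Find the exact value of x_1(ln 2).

16

A = [[3,0],[2,2]]; eigenvalues λ = 2, 3.
Eigenvectors: (0,-1) for λ=2, (1,2) for λ=3.
From the initial condition, c_1 = 8, c_2 = 2.
x_1(ln 2) = (8)(2^2)(0) + (2)(2^3)(1) = 16.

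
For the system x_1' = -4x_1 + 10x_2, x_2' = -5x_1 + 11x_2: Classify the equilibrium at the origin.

unstable node

A = [[-4,10],[-5,11]]; det(A-λI) = λ^2 - 7λ + 6.
λ = 6, 1: both positive.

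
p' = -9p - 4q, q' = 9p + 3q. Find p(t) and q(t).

p(t) = 2c_1e^(-3t) + 2c_2te^(-3t) + c_2e^(-3t), q(t) = -3c_1e^(-3t) - 3c_2te^(-3t) - 2c_2e^(-3t)

Coefficient matrix A = [[-9, -4], [9, 3]].
Characteristic polynomial det(A - λI) = λ^2 + 6λ + 9 = 0.
Single eigenvalue λ = -3 with algebraic multiplicity 2.
Eigenvector v = (2,-3); generalized eigenvector w with (A-λI)w=v is (1,-2).
General solution: e^(-3t)[c_1·v + c_2·(t·v + w)].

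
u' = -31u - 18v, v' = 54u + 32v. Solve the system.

u(t) = 2K_1e^(-4t) - K_2e^(5t), v(t) = -3K_1e^(-4t) + 2K_2e^(5t)

Coefficient matrix A = [[-31, -18], [54, 32]].
Characteristic polynomial det(A - λI) = λ^2 - λ - 20 = 0.
Eigenvalues λ = -4, 5.
For λ=-4: (A-λI) row 1 is [-27, -18], so an eigenvector is (2, -3).
For λ=5: (A-λI) row 1 is [-36, -18], so an eigenvector is (-1, 2).
General solution: K_1e^(-4t)(2,-3) + K_2e^(5t)(-1,2).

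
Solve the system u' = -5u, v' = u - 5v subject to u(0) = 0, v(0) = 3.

Coefficient matrix A = [[-5, 0], [1, -5]].
Characteristic polynomial det(A - λI) = λ^2 + 10λ + 25 = 0.
Single eigenvalue λ = -5 with algebraic multiplicity 2.
Eigenvector v = (0,1); generalized eigenvector w with (A-λI)w=v is (1,-3).
General solution: e^(-5t)[c_1·v + c_2·(t·v + w)].
Applying u(0)=0, v(0)=3 gives c_1=3, c_2=0.

u(t) = 0, v(t) = 3e^(-5t)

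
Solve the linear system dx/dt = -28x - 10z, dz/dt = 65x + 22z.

x(t) = -K_1e^(-3t)sin(5t) + K_1e^(-3t)cos(5t) + K_2e^(-3t)sin(5t) + K_2e^(-3t)cos(5t), z(t) = 3K_1e^(-3t)sin(5t) - 2K_1e^(-3t)cos(5t) - 2K_2e^(-3t)sin(5t) - 3K_2e^(-3t)cos(5t)

Coefficient matrix A = [[-28, -10], [65, 22]].
Characteristic polynomial det(A - λI) = λ^2 + 6λ + 34 = 0.
Eigenvalues λ = -3 ± 5i (complex conjugate pair).
For λ=-3+5i: an eigenvector is (1,-2) - i(-1,3) = (1 + i, -2 - 3i).
A real fundamental pair from Re and Im of e^((-3+5i)t)v: X_1 = e^(-3t)(cos(5t)·(1,-2) + sin(5t)·(-1,3)), X_2 = e^(-3t)(sin(5t)·(1,-2) - cos(5t)·(-1,3)).
General solution: K_1X_1 + K_2X_2.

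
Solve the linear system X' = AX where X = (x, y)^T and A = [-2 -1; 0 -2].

Coefficient matrix A = [[-2, -1], [0, -2]].
Characteristic polynomial det(A - λI) = λ^2 + 4λ + 4 = 0.
Single eigenvalue λ = -2 with algebraic multiplicity 2.
Eigenvector v = (-1,0); generalized eigenvector w with (A-λI)w=v is (2,1).
General solution: e^(-2t)[K_1·v + K_2·(t·v + w)].

x(t) = -K_1e^(-2t) - K_2te^(-2t) + 2K_2e^(-2t), y(t) = K_2e^(-2t)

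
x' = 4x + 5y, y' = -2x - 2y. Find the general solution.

Coefficient matrix A = [[4, 5], [-2, -2]].
Characteristic polynomial det(A - λI) = λ^2 - 2λ + 2 = 0.
Eigenvalues λ = 1 ± i (complex conjugate pair).
For λ=1+i: an eigenvector is (-1,1) - i(2,-1) = (-1 - 2i, 1 + i).
A real fundamental pair from Re and Im of e^((1+i)t)v: X_1 = e^(t)(cos(t)·(-1,1) + sin(t)·(2,-1)), X_2 = e^(t)(sin(t)·(-1,1) - cos(t)·(2,-1)).
General solution: C_1X_1 + C_2X_2.

x(t) = 2C_1e^(t)sin(t) - C_1e^(t)cos(t) - C_2e^(t)sin(t) - 2C_2e^(t)cos(t), y(t) = -C_1e^(t)sin(t) + C_1e^(t)cos(t) + C_2e^(t)sin(t) + C_2e^(t)cos(t)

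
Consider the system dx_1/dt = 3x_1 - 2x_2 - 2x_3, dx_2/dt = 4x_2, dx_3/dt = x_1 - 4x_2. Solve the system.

Coefficient matrix A = [[3, -2, -2], [0, 4, 0], [1, -4, 0]].
det(A - λI) = 0 gives eigenvalues λ = 1, 4, 2.
For λ=1: eigenvector (1,0,1).
For λ=4: eigenvector (0,1,-1).
For λ=2: eigenvector (-2,0,-1).
General solution: C_1e^(t)(1,0,1) + C_2e^(4t)(0,1,-1) + C_3e^(2t)(-2,0,-1).

x_1(t) = C_1e^(t) - 2C_3e^(2t), x_2(t) = C_2e^(4t), x_3(t) = C_1e^(t) - C_2e^(4t) - C_3e^(2t)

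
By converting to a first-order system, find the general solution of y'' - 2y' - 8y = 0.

y(t) = c_1e^(-2t) + c_2e^(4t)

Let x_1 = y, x_2 = y'. Then x_1' = x_2 and x_2' = 8x_1 + 2x_2.
A = [[0,1],[8,2]]; det(A-λI) = λ^2 - 2λ - 8.
Eigenvalues λ = -2, 4 with eigenvectors (1,-2), (1,4).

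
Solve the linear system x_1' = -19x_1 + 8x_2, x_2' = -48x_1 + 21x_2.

Coefficient matrix A = [[-19, 8], [-48, 21]].
Characteristic polynomial det(A - λI) = λ^2 - 2λ - 15 = 0.
Eigenvalues λ = -3, 5.
For λ=-3: (A-λI) row 1 is [-16, 8], so an eigenvector is (1, 2).
For λ=5: (A-λI) row 1 is [-24, 8], so an eigenvector is (1, 3).
General solution: C_1e^(-3t)(1,2) + C_2e^(5t)(1,3).

x_1(t) = C_1e^(-3t) + C_2e^(5t), x_2(t) = 2C_1e^(-3t) + 3C_2e^(5t)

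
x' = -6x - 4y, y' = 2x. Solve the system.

Coefficient matrix A = [[-6, -4], [2, 0]].
Characteristic polynomial det(A - λI) = λ^2 + 6λ + 8 = 0.
Eigenvalues λ = -2, -4.
For λ=-2: (A-λI) row 1 is [-4, -4], so an eigenvector is (1, -1).
For λ=-4: (A-λI) row 1 is [-2, -4], so an eigenvector is (-2, 1).
General solution: C_1e^(-2t)(1,-1) + C_2e^(-4t)(-2,1).

x(t) = C_1e^(-2t) - 2C_2e^(-4t), y(t) = -C_1e^(-2t) + C_2e^(-4t)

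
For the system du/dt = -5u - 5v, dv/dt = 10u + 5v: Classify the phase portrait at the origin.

center

A = [[-5,-5],[10,5]]; det(A-λI) = λ^2 + 25.
λ = 0 ± 5i: zero real part.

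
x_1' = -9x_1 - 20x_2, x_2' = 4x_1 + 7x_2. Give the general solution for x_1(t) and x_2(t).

x_1(t) = -2K_1e^(-t)sin(4t) + K_1e^(-t)cos(4t) + K_2e^(-t)sin(4t) + 2K_2e^(-t)cos(4t), x_2(t) = K_1e^(-t)sin(4t) - K_2e^(-t)cos(4t)

Coefficient matrix A = [[-9, -20], [4, 7]].
Characteristic polynomial det(A - λI) = λ^2 + 2λ + 17 = 0.
Eigenvalues λ = -1 ± 4i (complex conjugate pair).
For λ=-1+4i: an eigenvector is (1,0) - i(-2,1) = (1 + 2i, 0 - i).
A real fundamental pair from Re and Im of e^((-1+4i)t)v: X_1 = e^(-t)(cos(4t)·(1,0) + sin(4t)·(-2,1)), X_2 = e^(-t)(sin(4t)·(1,0) - cos(4t)·(-2,1)).
General solution: K_1X_1 + K_2X_2.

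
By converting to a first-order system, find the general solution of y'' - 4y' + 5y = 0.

Let x_1 = y, x_2 = y'. Then x_1' = x_2 and x_2' = -5x_1 + 4x_2.
A = [[0,1],[-5,4]]; det(A-λI) = λ^2 - 4λ + 5.
Eigenvalues λ = 2 ± i.

y(t) = C_1e^(2t)cos(t) + C_2e^(2t)sin(t)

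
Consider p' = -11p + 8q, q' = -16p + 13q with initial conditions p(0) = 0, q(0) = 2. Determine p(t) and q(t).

p(t) = 2e^(5t) - 2e^(-3t), q(t) = 4e^(5t) - 2e^(-3t)

Coefficient matrix A = [[-11, 8], [-16, 13]].
Characteristic polynomial det(A - λI) = λ^2 - 2λ - 15 = 0.
Eigenvalues λ = 5, -3.
For λ=5: (A-λI) row 1 is [-16, 8], so an eigenvector is (1, 2).
For λ=-3: (A-λI) row 1 is [-8, 8], so an eigenvector is (-1, -1).
General solution: C_1e^(5t)(1,2) + C_2e^(-3t)(-1,-1).
Applying p(0)=0, q(0)=2 gives C_1=2, C_2=2.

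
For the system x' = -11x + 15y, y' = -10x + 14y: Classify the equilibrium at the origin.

A = [[-11,15],[-10,14]]; det(A-λI) = λ^2 - 3λ - 4.
λ = 4, -1: opposite signs.

saddle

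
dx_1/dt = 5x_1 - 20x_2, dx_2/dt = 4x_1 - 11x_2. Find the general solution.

Coefficient matrix A = [[5, -20], [4, -11]].
Characteristic polynomial det(A - λI) = λ^2 + 6λ + 25 = 0.
Eigenvalues λ = -3 ± 4i (complex conjugate pair).
For λ=-3+4i: an eigenvector is (1,0) - i(2,1) = (1 - 2i, 0 - i).
A real fundamental pair from Re and Im of e^((-3+4i)t)v: X_1 = e^(-3t)(cos(4t)·(1,0) + sin(4t)·(2,1)), X_2 = e^(-3t)(sin(4t)·(1,0) - cos(4t)·(2,1)).
General solution: c_1X_1 + c_2X_2.

x_1(t) = 2c_1e^(-3t)sin(4t) + c_1e^(-3t)cos(4t) + c_2e^(-3t)sin(4t) - 2c_2e^(-3t)cos(4t), x_2(t) = c_1e^(-3t)sin(4t) - c_2e^(-3t)cos(4t)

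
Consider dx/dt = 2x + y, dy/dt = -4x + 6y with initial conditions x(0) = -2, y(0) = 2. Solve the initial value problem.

x(t) = 6te^(4t) - 2e^(4t), y(t) = 12te^(4t) + 2e^(4t)

Coefficient matrix A = [[2, 1], [-4, 6]].
Characteristic polynomial det(A - λI) = λ^2 - 8λ + 16 = 0.
Single eigenvalue λ = 4 with algebraic multiplicity 2.
Eigenvector v = (1,2); generalized eigenvector w with (A-λI)w=v is (-2,-3).
General solution: e^(4t)[c_1·v + c_2·(t·v + w)].
Applying x(0)=-2, y(0)=2 gives c_1=10, c_2=6.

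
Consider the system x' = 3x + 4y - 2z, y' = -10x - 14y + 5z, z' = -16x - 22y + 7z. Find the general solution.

Coefficient matrix A = [[3, 4, -2], [-10, -14, 5], [-16, -22, 7]].
det(A - λI) = 0 gives eigenvalues λ = -1, -4, 1.
For λ=-1: eigenvector (1,0,2).
For λ=-4: eigenvector (0,1,2).
For λ=1: eigenvector (1,-1,-1).
General solution: K_1e^(-t)(1,0,2) + K_2e^(-4t)(0,1,2) + K_3e^(t)(1,-1,-1).

x(t) = K_1e^(-t) + K_3e^(t), y(t) = K_2e^(-4t) - K_3e^(t), z(t) = 2K_1e^(-t) + 2K_2e^(-4t) - K_3e^(t)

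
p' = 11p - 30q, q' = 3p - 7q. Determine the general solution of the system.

p(t) = -K_1e^(2t)sin(3t) + 3K_1e^(2t)cos(3t) + 3K_2e^(2t)sin(3t) + K_2e^(2t)cos(3t), q(t) = K_1e^(2t)cos(3t) + K_2e^(2t)sin(3t)

Coefficient matrix A = [[11, -30], [3, -7]].
Characteristic polynomial det(A - λI) = λ^2 - 4λ + 13 = 0.
Eigenvalues λ = 2 ± 3i (complex conjugate pair).
For λ=2+3i: an eigenvector is (3,1) - i(-1,0) = (3 + i, 1).
A real fundamental pair from Re and Im of e^((2+3i)t)v: X_1 = e^(2t)(cos(3t)·(3,1) + sin(3t)·(-1,0)), X_2 = e^(2t)(sin(3t)·(3,1) - cos(3t)·(-1,0)).
General solution: K_1X_1 + K_2X_2.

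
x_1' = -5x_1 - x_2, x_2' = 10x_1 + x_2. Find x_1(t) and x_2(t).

Coefficient matrix A = [[-5, -1], [10, 1]].
Characteristic polynomial det(A - λI) = λ^2 + 4λ + 5 = 0.
Eigenvalues λ = -2 ± i (complex conjugate pair).
For λ=-2+i: an eigenvector is (0,-1) - i(1,-3) = (0 - i, -1 + 3i).
A real fundamental pair from Re and Im of e^((-2+i)t)v: X_1 = e^(-2t)(cos(t)·(0,-1) + sin(t)·(1,-3)), X_2 = e^(-2t)(sin(t)·(0,-1) - cos(t)·(1,-3)).
General solution: c_1X_1 + c_2X_2.

x_1(t) = c_1e^(-2t)sin(t) - c_2e^(-2t)cos(t), x_2(t) = -3c_1e^(-2t)sin(t) - c_1e^(-2t)cos(t) - c_2e^(-2t)sin(t) + 3c_2e^(-2t)cos(t)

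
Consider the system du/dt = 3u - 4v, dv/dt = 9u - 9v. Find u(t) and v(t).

u(t) = 2C_1e^(-3t) + 2C_2te^(-3t) + C_2e^(-3t), v(t) = 3C_1e^(-3t) + 3C_2te^(-3t) + C_2e^(-3t)

Coefficient matrix A = [[3, -4], [9, -9]].
Characteristic polynomial det(A - λI) = λ^2 + 6λ + 9 = 0.
Single eigenvalue λ = -3 with algebraic multiplicity 2.
Eigenvector v = (2,3); generalized eigenvector w with (A-λI)w=v is (1,1).
General solution: e^(-3t)[C_1·v + C_2·(t·v + w)].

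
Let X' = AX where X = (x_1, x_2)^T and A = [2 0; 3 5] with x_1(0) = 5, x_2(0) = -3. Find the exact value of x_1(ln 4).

80

A = [[2,0],[3,5]]; eigenvalues λ = 5, 2.
Eigenvectors: (0,1) for λ=5, (-1,1) for λ=2.
From the initial condition, c_1 = 2, c_2 = -5.
x_1(ln 4) = (2)(4^5)(0) + (-5)(4^2)(-1) = 80.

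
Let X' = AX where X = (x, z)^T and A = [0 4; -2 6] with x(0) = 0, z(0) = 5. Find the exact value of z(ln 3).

765

A = [[0,4],[-2,6]]; eigenvalues λ = 2, 4.
Eigenvectors: (-2,-1) for λ=2, (-1,-1) for λ=4.
From the initial condition, c_1 = 5, c_2 = -10.
z(ln 3) = (5)(3^2)(-1) + (-10)(3^4)(-1) = 765.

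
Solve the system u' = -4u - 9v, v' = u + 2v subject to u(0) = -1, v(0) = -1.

u(t) = 12te^(-t) - e^(-t), v(t) = -4te^(-t) - e^(-t)

Coefficient matrix A = [[-4, -9], [1, 2]].
Characteristic polynomial det(A - λI) = λ^2 + 2λ + 1 = 0.
Single eigenvalue λ = -1 with algebraic multiplicity 2.
Eigenvector v = (-3,1); generalized eigenvector w with (A-λI)w=v is (1,0).
General solution: e^(-t)[C_1·v + C_2·(t·v + w)].
Applying u(0)=-1, v(0)=-1 gives C_1=-1, C_2=-4.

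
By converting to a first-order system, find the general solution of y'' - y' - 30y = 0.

y(t) = K_1e^(6t) + K_2e^(-5t)

Let x_1 = y, x_2 = y'. Then x_1' = x_2 and x_2' = 30x_1 + x_2.
A = [[0,1],[30,1]]; det(A-λI) = λ^2 - λ - 30.
Eigenvalues λ = 6, -5 with eigenvectors (1,6), (1,-5).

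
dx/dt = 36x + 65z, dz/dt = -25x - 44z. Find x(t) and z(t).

x(t) = -2C_1e^(-4t)sin(5t) + 3C_1e^(-4t)cos(5t) + 3C_2e^(-4t)sin(5t) + 2C_2e^(-4t)cos(5t), z(t) = C_1e^(-4t)sin(5t) - 2C_1e^(-4t)cos(5t) - 2C_2e^(-4t)sin(5t) - C_2e^(-4t)cos(5t)

Coefficient matrix A = [[36, 65], [-25, -44]].
Characteristic polynomial det(A - λI) = λ^2 + 8λ + 41 = 0.
Eigenvalues λ = -4 ± 5i (complex conjugate pair).
For λ=-4+5i: an eigenvector is (3,-2) - i(-2,1) = (3 + 2i, -2 - i).
A real fundamental pair from Re and Im of e^((-4+5i)t)v: X_1 = e^(-4t)(cos(5t)·(3,-2) + sin(5t)·(-2,1)), X_2 = e^(-4t)(sin(5t)·(3,-2) - cos(5t)·(-2,1)).
General solution: C_1X_1 + C_2X_2.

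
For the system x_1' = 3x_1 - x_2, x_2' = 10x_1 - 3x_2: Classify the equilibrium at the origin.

A = [[3,-1],[10,-3]]; det(A-λI) = λ^2 + 1.
λ = 0 ± i: zero real part.

center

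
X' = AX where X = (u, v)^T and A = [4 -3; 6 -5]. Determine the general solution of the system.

u(t) = -K_1e^(-2t) - K_2e^(t), v(t) = -2K_1e^(-2t) - K_2e^(t)

Coefficient matrix A = [[4, -3], [6, -5]].
Characteristic polynomial det(A - λI) = λ^2 + λ - 2 = 0.
Eigenvalues λ = -2, 1.
For λ=-2: (A-λI) row 1 is [6, -3], so an eigenvector is (-1, -2).
For λ=1: (A-λI) row 1 is [3, -3], so an eigenvector is (-1, -1).
General solution: K_1e^(-2t)(-1,-2) + K_2e^(t)(-1,-1).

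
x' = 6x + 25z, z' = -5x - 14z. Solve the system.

x(t) = -c_1e^(-4t)sin(5t) + 2c_1e^(-4t)cos(5t) + 2c_2e^(-4t)sin(5t) + c_2e^(-4t)cos(5t), z(t) = -c_1e^(-4t)cos(5t) - c_2e^(-4t)sin(5t)

Coefficient matrix A = [[6, 25], [-5, -14]].
Characteristic polynomial det(A - λI) = λ^2 + 8λ + 41 = 0.
Eigenvalues λ = -4 ± 5i (complex conjugate pair).
For λ=-4+5i: an eigenvector is (2,-1) - i(-1,0) = (2 + i, -1).
A real fundamental pair from Re and Im of e^((-4+5i)t)v: X_1 = e^(-4t)(cos(5t)·(2,-1) + sin(5t)·(-1,0)), X_2 = e^(-4t)(sin(5t)·(2,-1) - cos(5t)·(-1,0)).
General solution: c_1X_1 + c_2X_2.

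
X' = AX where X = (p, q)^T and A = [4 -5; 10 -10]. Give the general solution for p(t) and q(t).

p(t) = -2C_1e^(-3t)sin(t) - C_1e^(-3t)cos(t) - C_2e^(-3t)sin(t) + 2C_2e^(-3t)cos(t), q(t) = -3C_1e^(-3t)sin(t) - C_1e^(-3t)cos(t) - C_2e^(-3t)sin(t) + 3C_2e^(-3t)cos(t)

Coefficient matrix A = [[4, -5], [10, -10]].
Characteristic polynomial det(A - λI) = λ^2 + 6λ + 10 = 0.
Eigenvalues λ = -3 ± i (complex conjugate pair).
For λ=-3+i: an eigenvector is (-1,-1) - i(-2,-3) = (-1 + 2i, -1 + 3i).
A real fundamental pair from Re and Im of e^((-3+i)t)v: X_1 = e^(-3t)(cos(t)·(-1,-1) + sin(t)·(-2,-3)), X_2 = e^(-3t)(sin(t)·(-1,-1) - cos(t)·(-2,-3)).
General solution: C_1X_1 + C_2X_2.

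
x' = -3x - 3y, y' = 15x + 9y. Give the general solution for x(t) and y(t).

Coefficient matrix A = [[-3, -3], [15, 9]].
Characteristic polynomial det(A - λI) = λ^2 - 6λ + 18 = 0.
Eigenvalues λ = 3 ± 3i (complex conjugate pair).
For λ=3+3i: an eigenvector is (-1,2) - i(0,-1) = (-1, 2 + i).
A real fundamental pair from Re and Im of e^((3+3i)t)v: X_1 = e^(3t)(cos(3t)·(-1,2) + sin(3t)·(0,-1)), X_2 = e^(3t)(sin(3t)·(-1,2) - cos(3t)·(0,-1)).
General solution: K_1X_1 + K_2X_2.

x(t) = -K_1e^(3t)cos(3t) - K_2e^(3t)sin(3t), y(t) = -K_1e^(3t)sin(3t) + 2K_1e^(3t)cos(3t) + 2K_2e^(3t)sin(3t) + K_2e^(3t)cos(3t)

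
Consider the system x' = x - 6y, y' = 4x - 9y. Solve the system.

Coefficient matrix A = [[1, -6], [4, -9]].
Characteristic polynomial det(A - λI) = λ^2 + 8λ + 15 = 0.
Eigenvalues λ = -3, -5.
For λ=-3: (A-λI) row 1 is [4, -6], so an eigenvector is (3, 2).
For λ=-5: (A-λI) row 1 is [6, -6], so an eigenvector is (-1, -1).
General solution: c_1e^(-3t)(3,2) + c_2e^(-5t)(-1,-1).

x(t) = 3c_1e^(-3t) - c_2e^(-5t), y(t) = 2c_1e^(-3t) - c_2e^(-5t)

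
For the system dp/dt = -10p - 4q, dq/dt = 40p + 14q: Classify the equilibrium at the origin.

A = [[-10,-4],[40,14]]; det(A-λI) = λ^2 - 4λ + 20.
λ = 2 ± 4i: positive real part.

unstable spiral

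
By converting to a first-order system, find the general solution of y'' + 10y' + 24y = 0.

y(t) = C_1e^(-6t) + C_2e^(-4t)

Let x_1 = y, x_2 = y'. Then x_1' = x_2 and x_2' = -24x_1 - 10x_2.
A = [[0,1],[-24,-10]]; det(A-λI) = λ^2 + 10λ + 24.
Eigenvalues λ = -6, -4 with eigenvectors (1,-6), (1,-4).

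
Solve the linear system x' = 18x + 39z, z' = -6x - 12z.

x(t) = 2c_1e^(3t)sin(3t) + 3c_1e^(3t)cos(3t) + 3c_2e^(3t)sin(3t) - 2c_2e^(3t)cos(3t), z(t) = -c_1e^(3t)sin(3t) - c_1e^(3t)cos(3t) - c_2e^(3t)sin(3t) + c_2e^(3t)cos(3t)

Coefficient matrix A = [[18, 39], [-6, -12]].
Characteristic polynomial det(A - λI) = λ^2 - 6λ + 18 = 0.
Eigenvalues λ = 3 ± 3i (complex conjugate pair).
For λ=3+3i: an eigenvector is (3,-1) - i(2,-1) = (3 - 2i, -1 + i).
A real fundamental pair from Re and Im of e^((3+3i)t)v: X_1 = e^(3t)(cos(3t)·(3,-1) + sin(3t)·(2,-1)), X_2 = e^(3t)(sin(3t)·(3,-1) - cos(3t)·(2,-1)).
General solution: c_1X_1 + c_2X_2.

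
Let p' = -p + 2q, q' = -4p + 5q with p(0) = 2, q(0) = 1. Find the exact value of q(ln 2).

A = [[-1,2],[-4,5]]; eigenvalues λ = 1, 3.
Eigenvectors: (-1,-1) for λ=1, (-1,-2) for λ=3.
From the initial condition, c_1 = -3, c_2 = 1.
q(ln 2) = (-3)(2^1)(-1) + (1)(2^3)(-2) = -10.

-10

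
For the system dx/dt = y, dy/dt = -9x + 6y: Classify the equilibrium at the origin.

A = [[0,1],[-9,6]]; det(A-λI) = λ^2 - 6λ + 9.
repeated λ = 3 with a single eigenvector.

unstable improper node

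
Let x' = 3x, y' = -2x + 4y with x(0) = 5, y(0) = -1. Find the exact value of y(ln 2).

-96

A = [[3,0],[-2,4]]; eigenvalues λ = 4, 3.
Eigenvectors: (0,1) for λ=4, (1,2) for λ=3.
From the initial condition, c_1 = -11, c_2 = 5.
y(ln 2) = (-11)(2^4)(1) + (5)(2^3)(2) = -96.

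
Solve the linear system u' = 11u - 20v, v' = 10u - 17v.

u(t) = c_1e^(-3t)sin(2t) + 3c_1e^(-3t)cos(2t) + 3c_2e^(-3t)sin(2t) - c_2e^(-3t)cos(2t), v(t) = c_1e^(-3t)sin(2t) + 2c_1e^(-3t)cos(2t) + 2c_2e^(-3t)sin(2t) - c_2e^(-3t)cos(2t)

Coefficient matrix A = [[11, -20], [10, -17]].
Characteristic polynomial det(A - λI) = λ^2 + 6λ + 13 = 0.
Eigenvalues λ = -3 ± 2i (complex conjugate pair).
For λ=-3+2i: an eigenvector is (3,2) - i(1,1) = (3 - i, 2 - i).
A real fundamental pair from Re and Im of e^((-3+2i)t)v: X_1 = e^(-3t)(cos(2t)·(3,2) + sin(2t)·(1,1)), X_2 = e^(-3t)(sin(2t)·(3,2) - cos(2t)·(1,1)).
General solution: c_1X_1 + c_2X_2.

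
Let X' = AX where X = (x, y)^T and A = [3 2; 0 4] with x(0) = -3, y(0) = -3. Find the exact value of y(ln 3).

A = [[3,2],[0,4]]; eigenvalues λ = 4, 3.
Eigenvectors: (2,1) for λ=4, (1,0) for λ=3.
From the initial condition, c_1 = -3, c_2 = 3.
y(ln 3) = (-3)(3^4)(1) + (3)(3^3)(0) = -243.

-243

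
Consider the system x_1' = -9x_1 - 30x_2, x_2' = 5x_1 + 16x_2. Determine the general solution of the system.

Coefficient matrix A = [[-9, -30], [5, 16]].
Characteristic polynomial det(A - λI) = λ^2 - 7λ + 6 = 0.
Eigenvalues λ = 6, 1.
For λ=6: (A-λI) row 1 is [-15, -30], so an eigenvector is (2, -1).
For λ=1: (A-λI) row 1 is [-10, -30], so an eigenvector is (3, -1).
General solution: c_1e^(6t)(2,-1) + c_2e^(t)(3,-1).

x_1(t) = 2c_1e^(6t) + 3c_2e^(t), x_2(t) = -c_1e^(6t) - c_2e^(t)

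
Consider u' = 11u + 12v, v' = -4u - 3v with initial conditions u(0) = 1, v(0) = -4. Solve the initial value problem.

Coefficient matrix A = [[11, 12], [-4, -3]].
Characteristic polynomial det(A - λI) = λ^2 - 8λ + 15 = 0.
Eigenvalues λ = 3, 5.
For λ=3: (A-λI) row 1 is [8, 12], so an eigenvector is (3, -2).
For λ=5: (A-λI) row 1 is [6, 12], so an eigenvector is (-2, 1).
General solution: c_1e^(3t)(3,-2) + c_2e^(5t)(-2,1).
Applying u(0)=1, v(0)=-4 gives c_1=7, c_2=10.

u(t) = -20e^(5t) + 21e^(3t), v(t) = 10e^(5t) - 14e^(3t)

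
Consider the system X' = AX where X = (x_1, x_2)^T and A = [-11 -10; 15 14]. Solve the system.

Coefficient matrix A = [[-11, -10], [15, 14]].
Characteristic polynomial det(A - λI) = λ^2 - 3λ - 4 = 0.
Eigenvalues λ = 4, -1.
For λ=4: (A-λI) row 1 is [-15, -10], so an eigenvector is (2, -3).
For λ=-1: (A-λI) row 1 is [-10, -10], so an eigenvector is (-1, 1).
General solution: c_1e^(4t)(2,-3) + c_2e^(-t)(-1,1).

x_1(t) = 2c_1e^(4t) - c_2e^(-t), x_2(t) = -3c_1e^(4t) + c_2e^(-t)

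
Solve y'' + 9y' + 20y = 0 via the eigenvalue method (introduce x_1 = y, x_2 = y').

Let x_1 = y, x_2 = y'. Then x_1' = x_2 and x_2' = -20x_1 - 9x_2.
A = [[0,1],[-20,-9]]; det(A-λI) = λ^2 + 9λ + 20.
Eigenvalues λ = -5, -4 with eigenvectors (1,-5), (1,-4).

y(t) = c_1e^(-5t) + c_2e^(-4t)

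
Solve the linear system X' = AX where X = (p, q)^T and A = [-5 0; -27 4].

p(t) = c_1e^(-5t), q(t) = 3c_1e^(-5t) + c_2e^(4t)

Coefficient matrix A = [[-5, 0], [-27, 4]].
Characteristic polynomial det(A - λI) = λ^2 + λ - 20 = 0.
Eigenvalues λ = -5, 4.
For λ=-5: (A-λI) row 2 is [-27, 9], so an eigenvector is (1, 3).
For λ=4: (A-λI) row 1 is [-9, 0], so an eigenvector is (0, 1).
General solution: c_1e^(-5t)(1,3) + c_2e^(4t)(0,1).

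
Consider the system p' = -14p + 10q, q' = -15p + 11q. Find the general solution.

Coefficient matrix A = [[-14, 10], [-15, 11]].
Characteristic polynomial det(A - λI) = λ^2 + 3λ - 4 = 0.
Eigenvalues λ = 1, -4.
For λ=1: (A-λI) row 1 is [-15, 10], so an eigenvector is (2, 3).
For λ=-4: (A-λI) row 1 is [-10, 10], so an eigenvector is (1, 1).
General solution: K_1e^(t)(2,3) + K_2e^(-4t)(1,1).

p(t) = 2K_1e^(t) + K_2e^(-4t), q(t) = 3K_1e^(t) + K_2e^(-4t)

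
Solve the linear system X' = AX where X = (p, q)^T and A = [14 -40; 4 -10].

Coefficient matrix A = [[14, -40], [4, -10]].
Characteristic polynomial det(A - λI) = λ^2 - 4λ + 20 = 0.
Eigenvalues λ = 2 ± 4i (complex conjugate pair).
For λ=2+4i: an eigenvector is (-3,-1) - i(1,0) = (-3 - i, -1).
A real fundamental pair from Re and Im of e^((2+4i)t)v: X_1 = e^(2t)(cos(4t)·(-3,-1) + sin(4t)·(1,0)), X_2 = e^(2t)(sin(4t)·(-3,-1) - cos(4t)·(1,0)).
General solution: C_1X_1 + C_2X_2.

p(t) = C_1e^(2t)sin(4t) - 3C_1e^(2t)cos(4t) - 3C_2e^(2t)sin(4t) - C_2e^(2t)cos(4t), q(t) = -C_1e^(2t)cos(4t) - C_2e^(2t)sin(4t)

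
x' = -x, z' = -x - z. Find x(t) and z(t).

Coefficient matrix A = [[-1, 0], [-1, -1]].
Characteristic polynomial det(A - λI) = λ^2 + 2λ + 1 = 0.
Single eigenvalue λ = -1 with algebraic multiplicity 2.
Eigenvector v = (0,1); generalized eigenvector w with (A-λI)w=v is (-1,2).
General solution: e^(-t)[K_1·v + K_2·(t·v + w)].

x(t) = -K_2e^(-t), z(t) = K_1e^(-t) + K_2te^(-t) + 2K_2e^(-t)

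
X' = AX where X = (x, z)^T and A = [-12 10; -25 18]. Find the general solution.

Coefficient matrix A = [[-12, 10], [-25, 18]].
Characteristic polynomial det(A - λI) = λ^2 - 6λ + 34 = 0.
Eigenvalues λ = 3 ± 5i (complex conjugate pair).
For λ=3+5i: an eigenvector is (1,2) - i(1,1) = (1 - i, 2 - i).
A real fundamental pair from Re and Im of e^((3+5i)t)v: X_1 = e^(3t)(cos(5t)·(1,2) + sin(5t)·(1,1)), X_2 = e^(3t)(sin(5t)·(1,2) - cos(5t)·(1,1)).
General solution: c_1X_1 + c_2X_2.

x(t) = c_1e^(3t)sin(5t) + c_1e^(3t)cos(5t) + c_2e^(3t)sin(5t) - c_2e^(3t)cos(5t), z(t) = c_1e^(3t)sin(5t) + 2c_1e^(3t)cos(5t) + 2c_2e^(3t)sin(5t) - c_2e^(3t)cos(5t)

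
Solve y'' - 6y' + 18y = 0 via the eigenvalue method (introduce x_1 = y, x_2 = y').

Let x_1 = y, x_2 = y'. Then x_1' = x_2 and x_2' = -18x_1 + 6x_2.
A = [[0,1],[-18,6]]; det(A-λI) = λ^2 - 6λ + 18.
Eigenvalues λ = 3 ± 3i.

y(t) = c_1e^(3t)cos(3t) + c_2e^(3t)sin(3t)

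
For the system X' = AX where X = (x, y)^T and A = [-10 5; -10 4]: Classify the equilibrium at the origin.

A = [[-10,5],[-10,4]]; det(A-λI) = λ^2 + 6λ + 10.
λ = -3 ± i: negative real part.

stable spiral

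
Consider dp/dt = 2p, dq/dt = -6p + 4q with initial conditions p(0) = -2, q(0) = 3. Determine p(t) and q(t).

p(t) = -2e^(2t), q(t) = 9e^(4t) - 6e^(2t)

Coefficient matrix A = [[2, 0], [-6, 4]].
Characteristic polynomial det(A - λI) = λ^2 - 6λ + 8 = 0.
Eigenvalues λ = 2, 4.
For λ=2: (A-λI) row 2 is [-6, 2], so an eigenvector is (-1, -3).
For λ=4: (A-λI) row 1 is [-2, 0], so an eigenvector is (0, -1).
General solution: C_1e^(2t)(-1,-3) + C_2e^(4t)(0,-1).
Applying p(0)=-2, q(0)=3 gives C_1=2, C_2=-9.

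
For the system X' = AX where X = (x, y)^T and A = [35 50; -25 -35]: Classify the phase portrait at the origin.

A = [[35,50],[-25,-35]]; det(A-λI) = λ^2 + 25.
λ = 0 ± 5i: zero real part.

center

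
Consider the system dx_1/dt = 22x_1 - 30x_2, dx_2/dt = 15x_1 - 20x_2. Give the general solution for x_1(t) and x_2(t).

Coefficient matrix A = [[22, -30], [15, -20]].
Characteristic polynomial det(A - λI) = λ^2 - 2λ + 10 = 0.
Eigenvalues λ = 1 ± 3i (complex conjugate pair).
For λ=1+3i: an eigenvector is (-1,-1) - i(3,2) = (-1 - 3i, -1 - 2i).
A real fundamental pair from Re and Im of e^((1+3i)t)v: X_1 = e^(t)(cos(3t)·(-1,-1) + sin(3t)·(3,2)), X_2 = e^(t)(sin(3t)·(-1,-1) - cos(3t)·(3,2)).
General solution: C_1X_1 + C_2X_2.

x_1(t) = 3C_1e^(t)sin(3t) - C_1e^(t)cos(3t) - C_2e^(t)sin(3t) - 3C_2e^(t)cos(3t), x_2(t) = 2C_1e^(t)sin(3t) - C_1e^(t)cos(3t) - C_2e^(t)sin(3t) - 2C_2e^(t)cos(3t)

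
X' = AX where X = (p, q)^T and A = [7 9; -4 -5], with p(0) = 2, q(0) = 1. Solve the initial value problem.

Coefficient matrix A = [[7, 9], [-4, -5]].
Characteristic polynomial det(A - λI) = λ^2 - 2λ + 1 = 0.
Single eigenvalue λ = 1 with algebraic multiplicity 2.
Eigenvector v = (3,-2); generalized eigenvector w with (A-λI)w=v is (-1,1).
General solution: e^(t)[C_1·v + C_2·(t·v + w)].
Applying p(0)=2, q(0)=1 gives C_1=3, C_2=7.

p(t) = 21te^(t) + 2e^(t), q(t) = -14te^(t) + e^(t)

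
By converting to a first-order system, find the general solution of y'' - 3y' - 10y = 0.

y(t) = c_1e^(-2t) + c_2e^(5t)

Let x_1 = y, x_2 = y'. Then x_1' = x_2 and x_2' = 10x_1 + 3x_2.
A = [[0,1],[10,3]]; det(A-λI) = λ^2 - 3λ - 10.
Eigenvalues λ = -2, 5 with eigenvectors (1,-2), (1,5).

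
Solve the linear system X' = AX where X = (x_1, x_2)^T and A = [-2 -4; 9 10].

Coefficient matrix A = [[-2, -4], [9, 10]].
Characteristic polynomial det(A - λI) = λ^2 - 8λ + 16 = 0.
Single eigenvalue λ = 4 with algebraic multiplicity 2.
Eigenvector v = (-2,3); generalized eigenvector w with (A-λI)w=v is (-1,2).
General solution: e^(4t)[C_1·v + C_2·(t·v + w)].

x_1(t) = -2C_1e^(4t) - 2C_2te^(4t) - C_2e^(4t), x_2(t) = 3C_1e^(4t) + 3C_2te^(4t) + 2C_2e^(4t)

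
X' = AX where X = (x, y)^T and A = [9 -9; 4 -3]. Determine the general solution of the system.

x(t) = -3K_1e^(3t) - 3K_2te^(3t) - 2K_2e^(3t), y(t) = -2K_1e^(3t) - 2K_2te^(3t) - K_2e^(3t)

Coefficient matrix A = [[9, -9], [4, -3]].
Characteristic polynomial det(A - λI) = λ^2 - 6λ + 9 = 0.
Single eigenvalue λ = 3 with algebraic multiplicity 2.
Eigenvector v = (-3,-2); generalized eigenvector w with (A-λI)w=v is (-2,-1).
General solution: e^(3t)[K_1·v + K_2·(t·v + w)].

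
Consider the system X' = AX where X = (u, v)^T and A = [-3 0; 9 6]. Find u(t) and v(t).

Coefficient matrix A = [[-3, 0], [9, 6]].
Characteristic polynomial det(A - λI) = λ^2 - 3λ - 18 = 0.
Eigenvalues λ = -3, 6.
For λ=-3: (A-λI) row 2 is [9, 9], so an eigenvector is (1, -1).
For λ=6: (A-λI) row 1 is [-9, 0], so an eigenvector is (0, 1).
General solution: K_1e^(-3t)(1,-1) + K_2e^(6t)(0,1).

u(t) = K_1e^(-3t), v(t) = -K_1e^(-3t) + K_2e^(6t)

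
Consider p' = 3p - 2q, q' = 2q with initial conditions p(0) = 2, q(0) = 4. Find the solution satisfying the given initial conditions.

Coefficient matrix A = [[3, -2], [0, 2]].
Characteristic polynomial det(A - λI) = λ^2 - 5λ + 6 = 0.
Eigenvalues λ = 2, 3.
For λ=2: (A-λI) row 1 is [1, -2], so an eigenvector is (2, 1).
For λ=3: (A-λI) row 1 is [0, -2], so an eigenvector is (-1, 0).
General solution: C_1e^(2t)(2,1) + C_2e^(3t)(-1,0).
Applying p(0)=2, q(0)=4 gives C_1=4, C_2=6.

p(t) = -6e^(3t) + 8e^(2t), q(t) = 4e^(2t)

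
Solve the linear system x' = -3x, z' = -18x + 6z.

Coefficient matrix A = [[-3, 0], [-18, 6]].
Characteristic polynomial det(A - λI) = λ^2 - 3λ - 18 = 0.
Eigenvalues λ = 6, -3.
For λ=6: (A-λI) row 1 is [-9, 0], so an eigenvector is (0, 1).
For λ=-3: (A-λI) row 2 is [-18, 9], so an eigenvector is (-1, -2).
General solution: c_1e^(6t)(0,1) + c_2e^(-3t)(-1,-2).

x(t) = -c_2e^(-3t), z(t) = c_1e^(6t) - 2c_2e^(-3t)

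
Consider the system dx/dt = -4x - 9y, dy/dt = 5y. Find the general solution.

Coefficient matrix A = [[-4, -9], [0, 5]].
Characteristic polynomial det(A - λI) = λ^2 - λ - 20 = 0.
Eigenvalues λ = -4, 5.
For λ=-4: (A-λI) row 1 is [0, -9], so an eigenvector is (1, 0).
For λ=5: (A-λI) row 1 is [-9, -9], so an eigenvector is (1, -1).
General solution: c_1e^(-4t)(1,0) + c_2e^(5t)(1,-1).

x(t) = c_1e^(-4t) + c_2e^(5t), y(t) = -c_2e^(5t)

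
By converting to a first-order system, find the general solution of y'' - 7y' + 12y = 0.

Let x_1 = y, x_2 = y'. Then x_1' = x_2 and x_2' = -12x_1 + 7x_2.
A = [[0,1],[-12,7]]; det(A-λI) = λ^2 - 7λ + 12.
Eigenvalues λ = 4, 3 with eigenvectors (1,4), (1,3).

y(t) = c_1e^(4t) + c_2e^(3t)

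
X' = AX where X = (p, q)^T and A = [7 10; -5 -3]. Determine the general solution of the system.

Coefficient matrix A = [[7, 10], [-5, -3]].
Characteristic polynomial det(A - λI) = λ^2 - 4λ + 29 = 0.
Eigenvalues λ = 2 ± 5i (complex conjugate pair).
For λ=2+5i: an eigenvector is (1,0) - i(1,-1) = (1 - i, 0 + i).
A real fundamental pair from Re and Im of e^((2+5i)t)v: X_1 = e^(2t)(cos(5t)·(1,0) + sin(5t)·(1,-1)), X_2 = e^(2t)(sin(5t)·(1,0) - cos(5t)·(1,-1)).
General solution: K_1X_1 + K_2X_2.

p(t) = K_1e^(2t)sin(5t) + K_1e^(2t)cos(5t) + K_2e^(2t)sin(5t) - K_2e^(2t)cos(5t), q(t) = -K_1e^(2t)sin(5t) + K_2e^(2t)cos(5t)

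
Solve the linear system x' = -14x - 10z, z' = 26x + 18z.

Coefficient matrix A = [[-14, -10], [26, 18]].
Characteristic polynomial det(A - λI) = λ^2 - 4λ + 8 = 0.
Eigenvalues λ = 2 ± 2i (complex conjugate pair).
For λ=2+2i: an eigenvector is (-2,3) - i(1,-2) = (-2 - i, 3 + 2i).
A real fundamental pair from Re and Im of e^((2+2i)t)v: X_1 = e^(2t)(cos(2t)·(-2,3) + sin(2t)·(1,-2)), X_2 = e^(2t)(sin(2t)·(-2,3) - cos(2t)·(1,-2)).
General solution: C_1X_1 + C_2X_2.

x(t) = C_1e^(2t)sin(2t) - 2C_1e^(2t)cos(2t) - 2C_2e^(2t)sin(2t) - C_2e^(2t)cos(2t), z(t) = -2C_1e^(2t)sin(2t) + 3C_1e^(2t)cos(2t) + 3C_2e^(2t)sin(2t) + 2C_2e^(2t)cos(2t)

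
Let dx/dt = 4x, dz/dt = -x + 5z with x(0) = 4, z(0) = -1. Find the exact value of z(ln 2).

-96

A = [[4,0],[-1,5]]; eigenvalues λ = 5, 4.
Eigenvectors: (0,-1) for λ=5, (1,1) for λ=4.
From the initial condition, c_1 = 5, c_2 = 4.
z(ln 2) = (5)(2^5)(-1) + (4)(2^4)(1) = -96.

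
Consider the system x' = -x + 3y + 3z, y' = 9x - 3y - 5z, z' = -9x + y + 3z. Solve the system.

x(t) = K_1e^(-t) - 3K_3e^(-2t), y(t) = -3K_1e^(-t) + K_2e^(2t) + 8K_3e^(-2t), z(t) = 3K_1e^(-t) - K_2e^(2t) - 7K_3e^(-2t)

Coefficient matrix A = [[-1, 3, 3], [9, -3, -5], [-9, 1, 3]].
det(A - λI) = 0 gives eigenvalues λ = -1, 2, -2.
For λ=-1: eigenvector (1,-3,3).
For λ=2: eigenvector (0,1,-1).
For λ=-2: eigenvector (-3,8,-7).
General solution: K_1e^(-t)(1,-3,3) + K_2e^(2t)(0,1,-1) + K_3e^(-2t)(-3,8,-7).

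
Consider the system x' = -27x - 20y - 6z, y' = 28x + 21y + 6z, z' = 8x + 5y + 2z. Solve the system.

Coefficient matrix A = [[-27, -20, -6], [28, 21, 6], [8, 5, 2]].
det(A - λI) = 0 gives eigenvalues λ = 1, -4, -1.
For λ=1: eigenvector (1,-2,2).
For λ=-4: eigenvector (2,-2,-1).
For λ=-1: eigenvector (1,-1,-1).
General solution: c_1e^(t)(1,-2,2) + c_2e^(-4t)(2,-2,-1) + c_3e^(-t)(1,-1,-1).

x(t) = c_1e^(t) + 2c_2e^(-4t) + c_3e^(-t), y(t) = -2c_1e^(t) - 2c_2e^(-4t) - c_3e^(-t), z(t) = 2c_1e^(t) - c_2e^(-4t) - c_3e^(-t)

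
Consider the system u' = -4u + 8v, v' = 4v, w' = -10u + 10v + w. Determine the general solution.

u(t) = K_2e^(4t) + K_3e^(-4t), v(t) = K_2e^(4t), w(t) = K_1e^(t) + 2K_3e^(-4t)

Coefficient matrix A = [[-4, 8, 0], [0, 4, 0], [-10, 10, 1]].
det(A - λI) = 0 gives eigenvalues λ = 1, 4, -4.
For λ=1: eigenvector (0,0,1).
For λ=4: eigenvector (1,1,0).
For λ=-4: eigenvector (1,0,2).
General solution: K_1e^(t)(0,0,1) + K_2e^(4t)(1,1,0) + K_3e^(-4t)(1,0,2).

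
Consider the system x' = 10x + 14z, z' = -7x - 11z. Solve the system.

Coefficient matrix A = [[10, 14], [-7, -11]].
Characteristic polynomial det(A - λI) = λ^2 + λ - 12 = 0.
Eigenvalues λ = -4, 3.
For λ=-4: (A-λI) row 1 is [14, 14], so an eigenvector is (-1, 1).
For λ=3: (A-λI) row 1 is [7, 14], so an eigenvector is (2, -1).
General solution: K_1e^(-4t)(-1,1) + K_2e^(3t)(2,-1).

x(t) = -K_1e^(-4t) + 2K_2e^(3t), z(t) = K_1e^(-4t) - K_2e^(3t)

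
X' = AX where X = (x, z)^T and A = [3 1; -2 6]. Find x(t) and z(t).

x(t) = c_1e^(5t) - c_2e^(4t), z(t) = 2c_1e^(5t) - c_2e^(4t)

Coefficient matrix A = [[3, 1], [-2, 6]].
Characteristic polynomial det(A - λI) = λ^2 - 9λ + 20 = 0.
Eigenvalues λ = 5, 4.
For λ=5: (A-λI) row 1 is [-2, 1], so an eigenvector is (1, 2).
For λ=4: (A-λI) row 1 is [-1, 1], so an eigenvector is (-1, -1).
General solution: c_1e^(5t)(1,2) + c_2e^(4t)(-1,-1).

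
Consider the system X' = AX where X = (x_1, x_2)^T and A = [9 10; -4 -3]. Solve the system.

x_1(t) = -c_1e^(3t)sin(2t) - 2c_1e^(3t)cos(2t) - 2c_2e^(3t)sin(2t) + c_2e^(3t)cos(2t), x_2(t) = c_1e^(3t)sin(2t) + c_1e^(3t)cos(2t) + c_2e^(3t)sin(2t) - c_2e^(3t)cos(2t)

Coefficient matrix A = [[9, 10], [-4, -3]].
Characteristic polynomial det(A - λI) = λ^2 - 6λ + 13 = 0.
Eigenvalues λ = 3 ± 2i (complex conjugate pair).
For λ=3+2i: an eigenvector is (-2,1) - i(-1,1) = (-2 + i, 1 - i).
A real fundamental pair from Re and Im of e^((3+2i)t)v: X_1 = e^(3t)(cos(2t)·(-2,1) + sin(2t)·(-1,1)), X_2 = e^(3t)(sin(2t)·(-2,1) - cos(2t)·(-1,1)).
General solution: c_1X_1 + c_2X_2.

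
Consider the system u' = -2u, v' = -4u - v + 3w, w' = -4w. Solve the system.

Coefficient matrix A = [[-2, 0, 0], [-4, -1, 3], [0, 0, -4]].
det(A - λI) = 0 gives eigenvalues λ = -2, -1, -4.
For λ=-2: eigenvector (1,4,0).
For λ=-1: eigenvector (0,1,0).
For λ=-4: eigenvector (0,-1,1).
General solution: C_1e^(-2t)(1,4,0) + C_2e^(-t)(0,1,0) + C_3e^(-4t)(0,-1,1).

u(t) = C_1e^(-2t), v(t) = 4C_1e^(-2t) + C_2e^(-t) - C_3e^(-4t), w(t) = C_3e^(-4t)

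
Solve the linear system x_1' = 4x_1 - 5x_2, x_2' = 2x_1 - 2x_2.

Coefficient matrix A = [[4, -5], [2, -2]].
Characteristic polynomial det(A - λI) = λ^2 - 2λ + 2 = 0.
Eigenvalues λ = 1 ± i (complex conjugate pair).
For λ=1+i: an eigenvector is (1,1) - i(-2,-1) = (1 + 2i, 1 + i).
A real fundamental pair from Re and Im of e^((1+i)t)v: X_1 = e^(t)(cos(t)·(1,1) + sin(t)·(-2,-1)), X_2 = e^(t)(sin(t)·(1,1) - cos(t)·(-2,-1)).
General solution: K_1X_1 + K_2X_2.

x_1(t) = -2K_1e^(t)sin(t) + K_1e^(t)cos(t) + K_2e^(t)sin(t) + 2K_2e^(t)cos(t), x_2(t) = -K_1e^(t)sin(t) + K_1e^(t)cos(t) + K_2e^(t)sin(t) + K_2e^(t)cos(t)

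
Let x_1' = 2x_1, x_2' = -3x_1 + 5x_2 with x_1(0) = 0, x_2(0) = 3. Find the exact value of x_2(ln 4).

A = [[2,0],[-3,5]]; eigenvalues λ = 5, 2.
Eigenvectors: (0,1) for λ=5, (-1,-1) for λ=2.
From the initial condition, c_1 = 3, c_2 = 0.
x_2(ln 4) = (3)(4^5)(1) + (0)(4^2)(-1) = 3072.

3072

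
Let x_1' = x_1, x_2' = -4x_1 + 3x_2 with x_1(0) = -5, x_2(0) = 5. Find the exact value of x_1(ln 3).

A = [[1,0],[-4,3]]; eigenvalues λ = 3, 1.
Eigenvectors: (0,-1) for λ=3, (-1,-2) for λ=1.
From the initial condition, c_1 = -15, c_2 = 5.
x_1(ln 3) = (-15)(3^3)(0) + (5)(3^1)(-1) = -15.

-15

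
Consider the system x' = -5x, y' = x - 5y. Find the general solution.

Coefficient matrix A = [[-5, 0], [1, -5]].
Characteristic polynomial det(A - λI) = λ^2 + 10λ + 25 = 0.
Single eigenvalue λ = -5 with algebraic multiplicity 2.
Eigenvector v = (0,1); generalized eigenvector w with (A-λI)w=v is (1,-1).
General solution: e^(-5t)[K_1·v + K_2·(t·v + w)].

x(t) = K_2e^(-5t), y(t) = K_1e^(-5t) + K_2te^(-5t) - K_2e^(-5t)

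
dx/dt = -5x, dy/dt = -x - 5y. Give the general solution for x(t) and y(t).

x(t) = C_2e^(-5t), y(t) = -C_1e^(-5t) - C_2te^(-5t) + 3C_2e^(-5t)

Coefficient matrix A = [[-5, 0], [-1, -5]].
Characteristic polynomial det(A - λI) = λ^2 + 10λ + 25 = 0.
Single eigenvalue λ = -5 with algebraic multiplicity 2.
Eigenvector v = (0,-1); generalized eigenvector w with (A-λI)w=v is (1,3).
General solution: e^(-5t)[C_1·v + C_2·(t·v + w)].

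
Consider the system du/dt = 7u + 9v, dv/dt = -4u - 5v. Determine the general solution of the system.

u(t) = 3C_1e^(t) + 3C_2te^(t) - C_2e^(t), v(t) = -2C_1e^(t) - 2C_2te^(t) + C_2e^(t)

Coefficient matrix A = [[7, 9], [-4, -5]].
Characteristic polynomial det(A - λI) = λ^2 - 2λ + 1 = 0.
Single eigenvalue λ = 1 with algebraic multiplicity 2.
Eigenvector v = (3,-2); generalized eigenvector w with (A-λI)w=v is (-1,1).
General solution: e^(t)[C_1·v + C_2·(t·v + w)].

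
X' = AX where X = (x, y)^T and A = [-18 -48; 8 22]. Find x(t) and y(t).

Coefficient matrix A = [[-18, -48], [8, 22]].
Characteristic polynomial det(A - λI) = λ^2 - 4λ - 12 = 0.
Eigenvalues λ = 6, -2.
For λ=6: (A-λI) row 1 is [-24, -48], so an eigenvector is (2, -1).
For λ=-2: (A-λI) row 1 is [-16, -48], so an eigenvector is (-3, 1).
General solution: c_1e^(6t)(2,-1) + c_2e^(-2t)(-3,1).

x(t) = 2c_1e^(6t) - 3c_2e^(-2t), y(t) = -c_1e^(6t) + c_2e^(-2t)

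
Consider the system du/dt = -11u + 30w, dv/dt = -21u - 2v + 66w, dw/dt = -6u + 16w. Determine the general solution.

u(t) = 5C_1e^(t) + 2C_3e^(4t), v(t) = 9C_1e^(t) + C_2e^(-2t) + 4C_3e^(4t), w(t) = 2C_1e^(t) + C_3e^(4t)

Coefficient matrix A = [[-11, 0, 30], [-21, -2, 66], [-6, 0, 16]].
det(A - λI) = 0 gives eigenvalues λ = 1, -2, 4.
For λ=1: eigenvector (5,9,2).
For λ=-2: eigenvector (0,1,0).
For λ=4: eigenvector (2,4,1).
General solution: C_1e^(t)(5,9,2) + C_2e^(-2t)(0,1,0) + C_3e^(4t)(2,4,1).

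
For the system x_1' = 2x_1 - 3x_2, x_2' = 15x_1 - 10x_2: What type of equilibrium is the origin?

A = [[2,-3],[15,-10]]; det(A-λI) = λ^2 + 8λ + 25.
λ = -4 ± 3i: negative real part.

stable spiral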